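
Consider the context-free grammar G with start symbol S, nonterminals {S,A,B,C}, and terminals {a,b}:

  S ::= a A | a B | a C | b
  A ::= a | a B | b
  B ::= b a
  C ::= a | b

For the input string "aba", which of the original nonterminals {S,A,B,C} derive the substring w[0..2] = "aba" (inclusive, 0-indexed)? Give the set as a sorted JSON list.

CNF form of G:
  S -> T0 A | T0 B | T0 C | b
  A -> T0 B | a | b
  B -> T1 T0
  C -> a | b
  T0 -> a
  T1 -> b

CYK fill, restricted to cells inside w[0..2]:
  cell(0,0) a: {A,C,T0}  orig:{A,C}
  cell(1,1) b: {A,C,S,T1}  orig:{A,C,S}
  cell(2,2) a: {A,C,T0}  orig:{A,C}
  cell(0,1) ab: {S}
  cell(1,2) ba: {B}
  cell(0,2) aba: {A,S}

Original NTs in T[0,2] deriving "aba": ["A", "S"]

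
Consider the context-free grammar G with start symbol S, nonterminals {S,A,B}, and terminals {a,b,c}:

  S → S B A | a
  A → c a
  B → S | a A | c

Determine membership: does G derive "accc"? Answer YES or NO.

CNF form of G:
  S -> S X3 | a
  A -> T0 T1
  B -> S X2 | T1 A | a | c
  T0 -> c
  T1 -> a
  X2 -> B A
  X3 -> B A

Fill CYK table bottom-up:
  T[0,0] 'a' = {B,S,T1}  orig:{B,S}
  T[1,1] 'c' = {B,T0}  orig:{B}
  T[2,2] 'c' = {B,T0}  orig:{B}
  T[3,3] 'c' = {B,T0}  orig:{B}
  T[0,1] 'ac' = ∅
  T[1,2] 'cc' = ∅
  T[2,3] 'cc' = ∅
  T[0,2] 'acc' = ∅
  T[1,3] 'ccc' = ∅
  T[0,3] 'accc' = ∅

S ∉ T[0,3] ⇒ NO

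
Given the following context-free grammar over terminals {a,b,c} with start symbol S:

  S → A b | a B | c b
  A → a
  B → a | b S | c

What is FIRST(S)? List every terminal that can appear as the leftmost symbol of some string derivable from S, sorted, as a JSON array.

FIRST iteration:
pass 1:
  A via A→a: +{a}
  B via B→a: +{a}
  B via B→b S: +{b}
  B via B→c: +{c}
  S via S→A b: +{a}
  S via S→c b: +{c}
  FIRST(S)={a,c}  FIRST(A)={a}  FIRST(B)={a,b,c}
pass 2: — fixpoint
  FIRST(S)={a,c}  FIRST(A)={a}  FIRST(B)={a,b,c}

FIRST(S) = ["a", "c"]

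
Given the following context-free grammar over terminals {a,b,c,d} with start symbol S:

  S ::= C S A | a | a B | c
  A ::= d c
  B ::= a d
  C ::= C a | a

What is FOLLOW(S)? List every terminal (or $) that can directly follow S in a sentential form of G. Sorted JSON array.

Compute FIRST by fixpoint:
iter 1:
  A via A→d c: +{d}
  B via B→a d: +{a}
  C via C→a: +{a}
  S via S→C S A: +{a}
  S via S→c: +{c}
  S: {a,c}  A: {d}  B: {a}  C: {a}
iter 2: (no change)
  S: {a,c}  A: {d}  B: {a}  C: {a}

Compute FOLLOW by fixpoint:
initialize: $ ∈ FOLLOW(S)
round 1:
  C→C a: FOLLOW(C) ⊇ FIRST(a) = {a}; new: +{a}
  S→C S A: FOLLOW(C) ⊇ FIRST(S) = {a,c}; new: +{c}
  S→C S A: FOLLOW(S) ⊇ FIRST(A) = {d}; new: +{d}
  S→C S A: FOLLOW(A) ⊇ FOLLOW(S) ⊇ {$,d}; new: +{$,d}
  S→a B: FOLLOW(B) ⊇ FOLLOW(S) ⊇ {$,d}; new: +{$,d}
  S: {$,d}  A: {$,d}  B: {$,d}  C: {a,c}
round 2: done
  S: {$,d}  A: {$,d}  B: {$,d}  C: {a,c}

FOLLOW(S) = ["$", "d"]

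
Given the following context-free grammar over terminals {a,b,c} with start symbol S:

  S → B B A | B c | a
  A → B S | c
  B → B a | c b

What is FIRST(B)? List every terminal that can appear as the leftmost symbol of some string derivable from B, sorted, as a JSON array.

Compute FIRST by fixpoint:
pass 1:
  A via A→c: +{c}
  B via B→c b: +{c}
  S via S→B B A: +{c}
  S via S→a: +{a}
  FIRST[S]={a,c}  FIRST[A]={c}  FIRST[B]={c}
pass 2: — fixpoint
  FIRST[S]={a,c}  FIRST[A]={c}  FIRST[B]={c}

FIRST(B) = ["c"]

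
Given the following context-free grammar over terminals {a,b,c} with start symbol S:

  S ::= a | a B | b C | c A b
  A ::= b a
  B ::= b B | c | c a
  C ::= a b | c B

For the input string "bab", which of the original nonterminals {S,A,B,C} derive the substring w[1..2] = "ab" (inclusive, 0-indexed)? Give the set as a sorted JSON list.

Convert to CNF:
  S -> T0 C | T1 B | T2 X3 | a
  A -> T0 T1
  B -> T0 B | T2 T1 | c
  C -> T1 T0 | T2 B
  T0 -> b
  T1 -> a
  T2 -> c
  X3 -> A T0

Fill CYK table bottom-up, restricted to cells inside w[1..2]:
  cell(1,1) a: {S,T1}  orig:{S}
  cell(2,2) b: {T0}  orig:{}
  cell(1,2) ab: {C}

Original NTs in T[1,2] deriving "ab": ["C"]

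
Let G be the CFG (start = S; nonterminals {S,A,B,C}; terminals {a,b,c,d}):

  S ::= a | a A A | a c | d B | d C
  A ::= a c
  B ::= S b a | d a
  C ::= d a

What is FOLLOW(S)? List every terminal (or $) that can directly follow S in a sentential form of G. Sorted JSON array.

FIRST iteration:
[1]
  A via A→a c: +{a}
  B via B→d a: +{d}
  C via C→d a: +{d}
  S via S→a: +{a}
  S via S→d B: +{d}
  FIRST[S]={a,d}  FIRST[A]={a}  FIRST[B]={d}  FIRST[C]={d}
[2]
  B via B→S b a: +{a}
  FIRST[S]={a,d}  FIRST[A]={a}  FIRST[B]={a,d}  FIRST[C]={d}
[3] done
  FIRST[S]={a,d}  FIRST[A]={a}  FIRST[B]={a,d}  FIRST[C]={d}

Compute FOLLOW by fixpoint:
seed FOLLOW(S) with $
iter 1:
  B→S b a: FOLLOW(S) ⊇ FIRST(b) = {b}; new: +{b}
  S→a A A: FOLLOW(A) ⊇ FIRST(A) = {a}; new: +{a}
  S→a A A: FOLLOW(A) ⊇ FOLLOW(S) ⊇ {$,b}; new: +{$,b}
  S→d B: FOLLOW(B) ⊇ FOLLOW(S) ⊇ {$,b}; new: +{$,b}
  S→d C: FOLLOW(C) ⊇ FOLLOW(S) ⊇ {$,b}; new: +{$,b}
  FOLLOW(S)={$,b}  FOLLOW(A)={$,a,b}  FOLLOW(B)={$,b}  FOLLOW(C)={$,b}
iter 2: (no change)
  FOLLOW(S)={$,b}  FOLLOW(A)={$,a,b}  FOLLOW(B)={$,b}  FOLLOW(C)={$,b}

FOLLOW(S) = ["$", "b"]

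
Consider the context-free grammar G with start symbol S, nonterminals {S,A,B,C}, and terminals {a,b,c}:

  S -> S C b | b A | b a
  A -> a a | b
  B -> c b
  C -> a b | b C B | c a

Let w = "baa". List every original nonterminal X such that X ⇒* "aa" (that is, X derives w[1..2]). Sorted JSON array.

Convert to CNF:
  S -> S X4 | T2 A | T2 T0
  A -> T0 T0 | b
  B -> T1 T2
  C -> T0 T2 | T1 T0 | T2 X3
  T0 -> a
  T1 -> c
  T2 -> b
  X3 -> C B
  X4 -> C T2

CYK fill (cells [i..j] with 1 ≤ i ≤ j ≤ 2 only):
  [1..1]={T0}  "a"  orig:{}
  [2..2]={T0}  "a"  orig:{}
  [1..2]={A}  "aa"

Original NTs in T[1,2] deriving "aa": ["A"]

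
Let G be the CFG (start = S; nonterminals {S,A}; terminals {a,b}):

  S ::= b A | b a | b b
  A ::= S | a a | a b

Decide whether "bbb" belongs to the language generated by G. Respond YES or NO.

CNF form of G:
  S -> T1 A | T1 T0 | T1 T1
  A -> T0 T0 | T0 T1 | T1 A | T1 T0 | T1 T1
  T0 -> a
  T1 -> b

CYK table (by increasing span):
  cell(0,0) b: {T1}  orig:{}
  cell(1,1) b: {T1}  orig:{}
  cell(2,2) b: {T1}  orig:{}
  cell(0,1) bb: {A,S}
  cell(1,2) bb: {A,S}
  cell(0,2) bbb: {A,S}

S ∈ T[0,2] ⇒ YES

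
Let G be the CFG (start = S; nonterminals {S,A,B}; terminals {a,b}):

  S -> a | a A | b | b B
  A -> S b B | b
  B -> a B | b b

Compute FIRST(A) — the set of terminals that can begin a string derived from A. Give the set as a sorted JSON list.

Compute FIRST by fixpoint:
round 1:
  A via A→b: +{b}
  B via B→a B: +{a}
  B via B→b b: +{b}
  S via S→a: +{a}
  S via S→b: +{b}
  FIRST[S]={a,b}  FIRST[A]={b}  FIRST[B]={a,b}
round 2:
  A via A→S b B: +{a}
  FIRST[S]={a,b}  FIRST[A]={a,b}  FIRST[B]={a,b}
round 3: (no change)
  FIRST[S]={a,b}  FIRST[A]={a,b}  FIRST[B]={a,b}

FIRST(A) = ["a", "b"]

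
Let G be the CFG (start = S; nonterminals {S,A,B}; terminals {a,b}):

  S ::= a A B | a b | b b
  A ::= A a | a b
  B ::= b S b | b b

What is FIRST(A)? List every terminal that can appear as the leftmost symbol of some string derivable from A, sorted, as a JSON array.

FIRST iteration:
iter 1:
  A via A→a b: +{a}
  B via B→b S b: +{b}
  S via S→a A B: +{a}
  S via S→b b: +{b}
  FIRST[S]={a,b}  FIRST[A]={a}  FIRST[B]={b}
iter 2: (stable)
  FIRST[S]={a,b}  FIRST[A]={a}  FIRST[B]={b}

FIRST(A) = ["a"]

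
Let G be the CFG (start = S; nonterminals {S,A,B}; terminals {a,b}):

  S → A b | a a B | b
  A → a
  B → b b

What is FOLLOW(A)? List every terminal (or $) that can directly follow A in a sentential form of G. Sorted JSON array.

FIRST sets, iterate to fixpoint:
[1]
  A via A→a: +{a}
  B via B→b b: +{b}
  S via S→A b: +{a}
  S via S→b: +{b}
  FIRST(S)={a,b}  FIRST(A)={a}  FIRST(B)={b}
[2] (stable)
  FIRST(S)={a,b}  FIRST(A)={a}  FIRST(B)={b}

Compute FOLLOW by fixpoint:
seed FOLLOW(S) with $
[1]
  S→A b: FOLLOW(A) ⊇ FIRST(b) = {b}; new: +{b}
  S→a a B: FOLLOW(B) ⊇ FOLLOW(S) ⊇ {$}; new: +{$}
  FOLLOW(S)={$}  FOLLOW(A)={b}  FOLLOW(B)={$}
[2] — fixpoint
  FOLLOW(S)={$}  FOLLOW(A)={b}  FOLLOW(B)={$}

FOLLOW(A) = ["b"]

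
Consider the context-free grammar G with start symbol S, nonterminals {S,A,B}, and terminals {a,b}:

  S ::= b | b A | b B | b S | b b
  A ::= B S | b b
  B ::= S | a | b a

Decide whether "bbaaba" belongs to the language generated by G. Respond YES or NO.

CNF form of G:
  S -> T0 A | T0 B | T0 S | T0 T0 | b
  A -> B S | T0 T0
  B -> T0 A | T0 B | T0 S | T0 T0 | T0 T1 | a | b
  T0 -> b
  T1 -> a

CYK fill:
  cell(0,0) b: {B,S,T0}  orig:{B,S}
  cell(1,1) b: {B,S,T0}  orig:{B,S}
  cell(2,2) a: {B,T1}  orig:{B}
  cell(3,3) a: {B,T1}  orig:{B}
  cell(4,4) b: {B,S,T0}  orig:{B,S}
  cell(5,5) a: {B,T1}  orig:{B}
  cell(0,1) bb: {A,B,S}
  cell(1,2) ba: {B,S}
  cell(2,3) aa: ∅
  cell(3,4) ab: {A}
  cell(4,5) ba: {B,S}
  cell(0,2) bba: {A,B,S}
  cell(1,3) baa: ∅
  cell(2,4) aab: ∅
  cell(3,5) aba: {A}
  cell(0,3) bbaa: ∅
  cell(1,4) baab: ∅
  cell(2,5) aaba: ∅
  cell(0,4) bbaab: ∅
  cell(1,5) baaba: ∅
  cell(0,5) bbaaba: ∅

S ∉ T[0,5] ⇒ NO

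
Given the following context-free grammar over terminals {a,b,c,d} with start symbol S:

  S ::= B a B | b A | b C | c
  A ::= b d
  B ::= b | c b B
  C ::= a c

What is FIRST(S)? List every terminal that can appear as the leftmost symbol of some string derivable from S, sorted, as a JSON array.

FIRST sets, iterate to fixpoint:
round 1:
  A via A→b d: +{b}
  B via B→b: +{b}
  B via B→c b B: +{c}
  C via C→a c: +{a}
  S via S→B a B: +{b,c}
  FIRST(S)={b,c}  FIRST(A)={b}  FIRST(B)={b,c}  FIRST(C)={a}
round 2: (stable)
  FIRST(S)={b,c}  FIRST(A)={b}  FIRST(B)={b,c}  FIRST(C)={a}

FIRST(S) = ["b", "c"]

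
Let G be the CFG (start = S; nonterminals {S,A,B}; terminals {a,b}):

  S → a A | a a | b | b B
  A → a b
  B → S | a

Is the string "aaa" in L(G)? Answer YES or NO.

Convert to CNF:
  S -> T0 A | T0 T0 | T1 B | b
  A -> T0 T1
  B -> T0 A | T0 T0 | T1 B | a | b
  T0 -> a
  T1 -> b

CYK fill:
  [0..0]={B,T0}  "a"  orig:{B}
  [1..1]={B,T0}  "a"  orig:{B}
  [2..2]={B,T0}  "a"  orig:{B}
  [0..1]={B,S}  "aa"
  [1..2]={B,S}  "aa"
  [0..2]=∅  "aaa"

S ∉ T[0,2] ⇒ NO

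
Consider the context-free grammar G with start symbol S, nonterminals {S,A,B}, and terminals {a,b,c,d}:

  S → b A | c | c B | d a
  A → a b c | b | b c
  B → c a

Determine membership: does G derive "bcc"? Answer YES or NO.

Convert to CNF:
  S -> T1 A | T2 B | T3 T0 | c
  A -> T0 X4 | T1 T2 | b
  B -> T2 T0
  T0 -> a
  T1 -> b
  T2 -> c
  T3 -> d
  X4 -> T1 T2

Fill CYK table bottom-up:
  [0..0]={A,T1}  "b"  orig:{A}
  [1..1]={S,T2}  "c"  orig:{S}
  [2..2]={S,T2}  "c"  orig:{S}
  [0..1]={A,X4}  "bc"  orig:{A}
  [1..2]=∅  "cc"
  [0..2]=∅  "bcc"

S ∉ T[0,2] ⇒ NO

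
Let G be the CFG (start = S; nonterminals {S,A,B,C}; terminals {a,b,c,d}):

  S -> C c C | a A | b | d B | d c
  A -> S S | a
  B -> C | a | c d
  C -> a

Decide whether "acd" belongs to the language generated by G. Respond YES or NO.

CNF form of G:
  S -> C X3 | T1 B | T1 T0 | T2 A | b
  A -> S S | a
  B -> T0 T1 | a
  C -> a
  T0 -> c
  T1 -> d
  T2 -> a
  X3 -> T0 C

CYK table (by increasing span):
  [0..0]={A,B,C,T2}  "a"  orig:{A,B,C}
  [1..1]={T0}  "c"  orig:{}
  [2..2]={T1}  "d"  orig:{}
  [0..1]=∅  "ac"
  [1..2]={B}  "cd"
  [0..2]=∅  "acd"

S ∉ T[0,2] ⇒ NO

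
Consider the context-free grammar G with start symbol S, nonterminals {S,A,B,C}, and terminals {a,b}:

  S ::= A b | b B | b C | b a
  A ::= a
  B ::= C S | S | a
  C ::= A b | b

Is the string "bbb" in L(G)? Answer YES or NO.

CNF form of G:
  S -> A T0 | T0 B | T0 C | T0 T1
  A -> a
  B -> A T0 | C S | T0 B | T0 C | T0 T1 | a
  C -> A T0 | b
  T0 -> b
  T1 -> a

CYK table (by increasing span):
  [0..0]={C,T0}  "b"  orig:{C}
  [1..1]={C,T0}  "b"  orig:{C}
  [2..2]={C,T0}  "b"  orig:{C}
  [0..1]={B,S}  "bb"
  [1..2]={B,S}  "bb"
  [0..2]={B,S}  "bbb"

S ∈ T[0,2] ⇒ YES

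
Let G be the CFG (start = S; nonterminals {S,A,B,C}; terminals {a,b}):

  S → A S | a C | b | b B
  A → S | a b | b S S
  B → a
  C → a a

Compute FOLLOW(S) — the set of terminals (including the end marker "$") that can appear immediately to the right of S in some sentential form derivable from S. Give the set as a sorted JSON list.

FIRST iteration:
pass 1:
  A via A→a b: +{a}
  A via A→b S S: +{b}
  B via B→a: +{a}
  C via C→a a: +{a}
  S via S→A S: +{a,b}
  S: {a,b}  A: {a,b}  B: {a}  C: {a}
pass 2: (no change)
  S: {a,b}  A: {a,b}  B: {a}  C: {a}

Compute FOLLOW by fixpoint:
FOLLOW(S) := {$}
pass 1:
  A→b S S: FOLLOW(S) ⊇ FIRST(S) = {a,b}; new: +{a,b}
  S→A S: FOLLOW(A) ⊇ FIRST(S) = {a,b}; new: +{a,b}
  S→a C: FOLLOW(C) ⊇ FOLLOW(S) ⊇ {$,a,b}; new: +{$,a,b}
  S→b B: FOLLOW(B) ⊇ FOLLOW(S) ⊇ {$,a,b}; new: +{$,a,b}
  FOLLOW[S]={$,a,b}  FOLLOW[A]={a,b}  FOLLOW[B]={$,a,b}  FOLLOW[C]={$,a,b}
pass 2: (no change)
  FOLLOW[S]={$,a,b}  FOLLOW[A]={a,b}  FOLLOW[B]={$,a,b}  FOLLOW[C]={$,a,b}

FOLLOW(S) = ["$", "a", "b"]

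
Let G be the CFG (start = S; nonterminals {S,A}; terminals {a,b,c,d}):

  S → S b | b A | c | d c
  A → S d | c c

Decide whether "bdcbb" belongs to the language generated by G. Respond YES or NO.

Convert to CNF:
  S -> S T2 | T0 T1 | T2 A | c
  A -> S T0 | T1 T1
  T0 -> d
  T1 -> c
  T2 -> b

CYK fill:
  cell(0,0) b: {T2}  orig:{}
  cell(1,1) d: {T0}  orig:{}
  cell(2,2) c: {S,T1}  orig:{S}
  cell(3,3) b: {T2}  orig:{}
  cell(4,4) b: {T2}  orig:{}
  cell(0,1) bd: ∅
  cell(1,2) dc: {S}
  cell(2,3) cb: {S}
  cell(3,4) bb: ∅
  cell(0,2) bdc: ∅
  cell(1,3) dcb: {S}
  cell(2,4) cbb: {S}
  cell(0,3) bdcb: ∅
  cell(1,4) dcbb: {S}
  cell(0,4) bdcbb: ∅

S ∉ T[0,4] ⇒ NO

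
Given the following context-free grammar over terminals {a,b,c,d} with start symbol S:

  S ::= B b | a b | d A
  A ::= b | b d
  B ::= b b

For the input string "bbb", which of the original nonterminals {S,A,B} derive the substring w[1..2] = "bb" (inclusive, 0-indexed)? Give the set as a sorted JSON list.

Convert to CNF:
  S -> B T0 | T1 A | T2 T0
  A -> T0 T1 | b
  B -> T0 T0
  T0 -> b
  T1 -> d
  T2 -> a

Fill CYK table bottom-up, restricted to cells inside w[1..2]:
  cell(1,1) b: {A,T0}  orig:{A}
  cell(2,2) b: {A,T0}  orig:{A}
  cell(1,2) bb: {B}

Original NTs in T[1,2] deriving "bb": ["B"]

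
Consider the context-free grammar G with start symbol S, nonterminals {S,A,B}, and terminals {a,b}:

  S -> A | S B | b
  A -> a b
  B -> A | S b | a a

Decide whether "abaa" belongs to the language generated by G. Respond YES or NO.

Convert to CNF:
  S -> S B | T0 T1 | b
  A -> T0 T1
  B -> S T1 | T0 T0 | T0 T1
  T0 -> a
  T1 -> b

Fill CYK table bottom-up:
  cell(0,0) a: {T0}  orig:{}
  cell(1,1) b: {S,T1}  orig:{S}
  cell(2,2) a: {T0}  orig:{}
  cell(3,3) a: {T0}  orig:{}
  cell(0,1) ab: {A,B,S}
  cell(1,2) ba: ∅
  cell(2,3) aa: {B}
  cell(0,2) aba: ∅
  cell(1,3) baa: {S}
  cell(0,3) abaa: {S}

S ∈ T[0,3] ⇒ YES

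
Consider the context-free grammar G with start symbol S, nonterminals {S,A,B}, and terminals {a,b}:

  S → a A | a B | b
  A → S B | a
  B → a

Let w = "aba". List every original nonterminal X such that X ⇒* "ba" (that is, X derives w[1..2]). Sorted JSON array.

Convert to CNF:
  S -> T0 A | T0 B | b
  A -> S B | a
  B -> a
  T0 -> a

CYK fill, restricted to cells inside w[1..2]:
  T[1,1] 'b' = {S}
  T[2,2] 'a' = {A,B,T0}  orig:{A,B}
  T[1,2] 'ba' = {A}

Original NTs in T[1,2] deriving "ba": ["A"]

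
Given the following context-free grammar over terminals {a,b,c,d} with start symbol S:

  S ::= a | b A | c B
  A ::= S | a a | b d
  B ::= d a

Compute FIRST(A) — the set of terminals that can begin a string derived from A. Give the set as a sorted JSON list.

FIRST iteration:
iter 1:
  A via A→a a: +{a}
  A via A→b d: +{b}
  B via B→d a: +{d}
  S via S→a: +{a}
  S via S→b A: +{b}
  S via S→c B: +{c}
  S: {a,b,c}  A: {a,b}  B: {d}
iter 2:
  A via A→S: +{c}
  S: {a,b,c}  A: {a,b,c}  B: {d}
iter 3: done
  S: {a,b,c}  A: {a,b,c}  B: {d}

FIRST(A) = ["a", "b", "c"]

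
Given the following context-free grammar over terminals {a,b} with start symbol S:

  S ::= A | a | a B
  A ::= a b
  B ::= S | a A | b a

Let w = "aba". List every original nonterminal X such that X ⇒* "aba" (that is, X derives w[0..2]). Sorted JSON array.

Convert to CNF:
  S -> T0 B | T0 T1 | a
  A -> T0 T1
  B -> T0 A | T0 B | T0 T1 | T1 T0 | a
  T0 -> a
  T1 -> b

Fill CYK table bottom-up (cells [i..j] with 0 ≤ i ≤ j ≤ 2 only):
  T[0,0] 'a' = {B,S,T0}  orig:{B,S}
  T[1,1] 'b' = {T1}  orig:{}
  T[2,2] 'a' = {B,S,T0}  orig:{B,S}
  T[0,1] 'ab' = {A,B,S}
  T[1,2] 'ba' = {B}
  T[0,2] 'aba' = {B,S}

Original NTs in T[0,2] deriving "aba": ["B", "S"]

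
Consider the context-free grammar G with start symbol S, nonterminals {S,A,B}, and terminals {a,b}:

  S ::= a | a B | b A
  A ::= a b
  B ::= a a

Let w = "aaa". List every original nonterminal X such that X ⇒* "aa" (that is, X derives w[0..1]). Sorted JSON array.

Convert to CNF:
  S -> T0 B | T1 A | a
  A -> T0 T1
  B -> T0 T0
  T0 -> a
  T1 -> b

CYK fill (cells [i..j] with 0 ≤ i ≤ j ≤ 1 only):
  cell(0,0) a: {S,T0}  orig:{S}
  cell(1,1) a: {S,T0}  orig:{S}
  cell(0,1) aa: {B}

Original NTs in T[0,1] deriving "aa": ["B"]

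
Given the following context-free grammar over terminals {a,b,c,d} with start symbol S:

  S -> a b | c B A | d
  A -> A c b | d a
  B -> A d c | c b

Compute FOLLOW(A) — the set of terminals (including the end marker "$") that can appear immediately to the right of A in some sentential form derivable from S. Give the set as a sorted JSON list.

FIRST iteration:
pass 1:
  A via A→d a: +{d}
  B via B→A d c: +{d}
  B via B→c b: +{c}
  S via S→a b: +{a}
  S via S→c B A: +{c}
  S via S→d: +{d}
  FIRST(S)={a,c,d}  FIRST(A)={d}  FIRST(B)={c,d}
pass 2: done
  FIRST(S)={a,c,d}  FIRST(A)={d}  FIRST(B)={c,d}

FOLLOW sets:
initialize: $ ∈ FOLLOW(S)
iter 1:
  A→A c b: FOLLOW(A) ⊇ FIRST(c) = {c}; new: +{c}
  B→A d c: FOLLOW(A) ⊇ FIRST(d) = {d}; new: +{d}
  S→c B A: FOLLOW(B) ⊇ FIRST(A) = {d}; new: +{d}
  S→c B A: FOLLOW(A) ⊇ FOLLOW(S) ⊇ {$}; new: +{$}
  FOLLOW[S]={$}  FOLLOW[A]={$,c,d}  FOLLOW[B]={d}
iter 2: (stable)
  FOLLOW[S]={$}  FOLLOW[A]={$,c,d}  FOLLOW[B]={d}

FOLLOW(A) = ["$", "c", "d"]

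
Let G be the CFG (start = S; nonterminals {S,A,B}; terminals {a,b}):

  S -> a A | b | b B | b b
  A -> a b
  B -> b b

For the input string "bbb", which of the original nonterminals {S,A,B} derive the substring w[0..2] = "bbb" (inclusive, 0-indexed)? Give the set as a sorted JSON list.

Convert to CNF:
  S -> T0 A | T1 B | T1 T1 | b
  A -> T0 T1
  B -> T1 T1
  T0 -> a
  T1 -> b

CYK table (by increasing span) — only the sub-triangle for w[0..2]:
  T[0,0] 'b' = {S,T1}  orig:{S}
  T[1,1] 'b' = {S,T1}  orig:{S}
  T[2,2] 'b' = {S,T1}  orig:{S}
  T[0,1] 'bb' = {B,S}
  T[1,2] 'bb' = {B,S}
  T[0,2] 'bbb' = {S}

Original NTs in T[0,2] deriving "bbb": ["S"]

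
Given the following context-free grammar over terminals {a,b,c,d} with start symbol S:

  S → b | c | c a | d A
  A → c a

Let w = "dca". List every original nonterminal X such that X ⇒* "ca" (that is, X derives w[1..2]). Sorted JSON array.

CNF form of G:
  S -> T0 T1 | T2 A | b | c
  A -> T0 T1
  T0 -> c
  T1 -> a
  T2 -> d

Fill CYK table bottom-up (cells [i..j] with 1 ≤ i ≤ j ≤ 2 only):
  cell(1,1) c: {S,T0}  orig:{S}
  cell(2,2) a: {T1}  orig:{}
  cell(1,2) ca: {A,S}

Original NTs in T[1,2] deriving "ca": ["A", "S"]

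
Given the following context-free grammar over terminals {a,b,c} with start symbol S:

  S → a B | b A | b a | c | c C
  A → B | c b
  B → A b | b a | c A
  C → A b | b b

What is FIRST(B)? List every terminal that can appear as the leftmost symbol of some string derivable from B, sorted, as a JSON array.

Compute FIRST by fixpoint:
pass 1:
  A via A→c b: +{c}
  B via B→A b: +{c}
  B via B→b a: +{b}
  C via C→A b: +{c}
  C via C→b b: +{b}
  S via S→a B: +{a}
  S via S→b A: +{b}
  S via S→c: +{c}
  S: {a,b,c}  A: {c}  B: {b,c}  C: {b,c}
pass 2:
  A via A→B: +{b}
  S: {a,b,c}  A: {b,c}  B: {b,c}  C: {b,c}
pass 3: done
  S: {a,b,c}  A: {b,c}  B: {b,c}  C: {b,c}

FIRST(B) = ["b", "c"]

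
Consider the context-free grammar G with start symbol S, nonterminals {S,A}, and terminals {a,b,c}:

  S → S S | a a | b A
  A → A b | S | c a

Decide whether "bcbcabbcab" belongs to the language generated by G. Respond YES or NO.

CNF form of G:
  S -> S S | T0 A | T1 T1
  A -> A T0 | S S | T0 A | T1 T1 | T2 T1
  T0 -> b
  T1 -> a
  T2 -> c

CYK table (by increasing span):
  [0..0]={T0}  "b"  orig:{}
  [1..1]={T2}  "c"  orig:{}
  [2..2]={T0}  "b"  orig:{}
  [3..3]={T2}  "c"  orig:{}
  [4..4]={T1}  "a"  orig:{}
  [5..5]={T0}  "b"  orig:{}
  [6..6]={T0}  "b"  orig:{}
  [7..7]={T2}  "c"  orig:{}
  [8..8]={T1}  "a"  orig:{}
  [9..9]={T0}  "b"  orig:{}
  [0..1]=∅  "bc"
  [1..2]=∅  "cb"
  [2..3]=∅  "bc"
  [3..4]={A}  "ca"
  [4..5]=∅  "ab"
  [5..6]=∅  "bb"
  [6..7]=∅  "bc"
  [7..8]={A}  "ca"
  [8..9]=∅  "ab"
  [0..2]=∅  "bcb"
  [1..3]=∅  "cbc"
  [2..4]={A,S}  "bca"
  [3..5]={A}  "cab"
  [4..6]=∅  "abb"
  [5..7]=∅  "bbc"
  [6..8]={A,S}  "bca"
  [7..9]={A}  "cab"
  [0..3]=∅  "bcbc"
  [1..4]=∅  "cbca"
  [2..5]={A,S}  "bcab"
  [3..6]={A}  "cabb"
  [4..7]=∅  "abbc"
  [5..8]={A,S}  "bbca"
  [6..9]={A,S}  "bcab"
  [0..4]=∅  "bcbca"
  [1..5]=∅  "cbcab"
  [2..6]={A,S}  "bcabb"
  [3..7]=∅  "cabbc"
  [4..8]=∅  "abbca"
  [5..9]={A,S}  "bbcab"
  [0..5]=∅  "bcbcab"
  [1..6]=∅  "cbcabb"
  [2..7]=∅  "bcabbc"
  [3..8]=∅  "cabbca"
  [4..9]=∅  "abbcab"
  [0..6]=∅  "bcbcabb"
  [1..7]=∅  "cbcabbc"
  [2..8]={A,S}  "bcabbca"
  [3..9]=∅  "cabbcab"
  [0..7]=∅  "bcbcabbc"
  [1..8]=∅  "cbcabbca"
  [2..9]={A,S}  "bcabbcab"
  [0..8]=∅  "bcbcabbca"
  [1..9]=∅  "cbcabbcab"
  [0..9]=∅  "bcbcabbcab"

S ∉ T[0,9] ⇒ NO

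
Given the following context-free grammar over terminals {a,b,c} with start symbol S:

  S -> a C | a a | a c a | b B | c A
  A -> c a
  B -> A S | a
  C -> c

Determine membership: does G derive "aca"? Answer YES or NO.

CNF form of G:
  S -> T0 A | T1 C | T1 T1 | T1 X3 | T2 B
  A -> T0 T1
  B -> A S | a
  C -> c
  T0 -> c
  T1 -> a
  T2 -> b
  X3 -> T0 T1

CYK fill:
  T[0,0] 'a' = {B,T1}  orig:{B}
  T[1,1] 'c' = {C,T0}  orig:{C}
  T[2,2] 'a' = {B,T1}  orig:{B}
  T[0,1] 'ac' = {S}
  T[1,2] 'ca' = {A,X3}  orig:{A}
  T[0,2] 'aca' = {S}

S ∈ T[0,2] ⇒ YES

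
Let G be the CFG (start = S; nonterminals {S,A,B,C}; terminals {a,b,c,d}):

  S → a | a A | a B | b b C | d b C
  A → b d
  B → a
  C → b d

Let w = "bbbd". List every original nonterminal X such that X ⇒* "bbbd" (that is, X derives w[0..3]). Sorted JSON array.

CNF form of G:
  S -> T0 X3 | T1 X4 | T2 A | T2 B | a
  A -> T0 T1
  B -> a
  C -> T0 T1
  T0 -> b
  T1 -> d
  T2 -> a
  X3 -> T0 C
  X4 -> T0 C

CYK table (by increasing span) — only the sub-triangle for w[0..3]:
  [0..0]={T0}  "b"  orig:{}
  [1..1]={T0}  "b"  orig:{}
  [2..2]={T0}  "b"  orig:{}
  [3..3]={T1}  "d"  orig:{}
  [0..1]=∅  "bb"
  [1..2]=∅  "bb"
  [2..3]={A,C}  "bd"
  [0..2]=∅  "bbb"
  [1..3]={X3,X4}  "bbd"  orig:{}
  [0..3]={S}  "bbbd"

Original NTs in T[0,3] deriving "bbbd": ["S"]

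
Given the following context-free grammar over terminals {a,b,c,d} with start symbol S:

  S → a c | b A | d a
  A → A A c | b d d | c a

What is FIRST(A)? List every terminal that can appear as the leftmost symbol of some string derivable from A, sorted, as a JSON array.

FIRST sets, iterate to fixpoint:
iter 1:
  A via A→b d d: +{b}
  A via A→c a: +{c}
  S via S→a c: +{a}
  S via S→b A: +{b}
  S via S→d a: +{d}
  S: {a,b,d}  A: {b,c}
iter 2: (no change)
  S: {a,b,d}  A: {b,c}

FIRST(A) = ["b", "c"]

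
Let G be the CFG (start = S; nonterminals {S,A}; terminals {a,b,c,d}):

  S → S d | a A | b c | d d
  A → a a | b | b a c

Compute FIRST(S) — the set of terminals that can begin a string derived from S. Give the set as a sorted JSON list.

FIRST sets, iterate to fixpoint:
[1]
  A via A→a a: +{a}
  A via A→b: +{b}
  S via S→a A: +{a}
  S via S→b c: +{b}
  S via S→d d: +{d}
  FIRST[S]={a,b,d}  FIRST[A]={a,b}
[2] (stable)
  FIRST[S]={a,b,d}  FIRST[A]={a,b}

FIRST(S) = ["a", "b", "d"]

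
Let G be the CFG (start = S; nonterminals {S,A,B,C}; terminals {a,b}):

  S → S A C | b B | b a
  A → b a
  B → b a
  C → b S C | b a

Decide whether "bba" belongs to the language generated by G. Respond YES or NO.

Convert to CNF:
  S -> S X3 | T0 B | T0 T1
  A -> T0 T1
  B -> T0 T1
  C -> T0 T1 | T0 X2
  T0 -> b
  T1 -> a
  X2 -> S C
  X3 -> A C

CYK table (by increasing span):
  cell(0,0) b: {T0}  orig:{}
  cell(1,1) b: {T0}  orig:{}
  cell(2,2) a: {T1}  orig:{}
  cell(0,1) bb: ∅
  cell(1,2) ba: {A,B,C,S}
  cell(0,2) bba: {S}

S ∈ T[0,2] ⇒ YES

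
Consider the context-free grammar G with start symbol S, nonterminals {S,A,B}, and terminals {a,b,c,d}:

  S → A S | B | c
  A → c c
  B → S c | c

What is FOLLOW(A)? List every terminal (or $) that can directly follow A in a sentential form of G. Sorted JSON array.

FIRST iteration:
pass 1:
  A via A→c c: +{c}
  B via B→c: +{c}
  S via S→A S: +{c}
  S: {c}  A: {c}  B: {c}
pass 2: done
  S: {c}  A: {c}  B: {c}

FOLLOW iteration:
seed FOLLOW(S) with $
[1]
  B→S c: FOLLOW(S) ⊇ FIRST(c) = {c}; new: +{c}
  S→A S: FOLLOW(A) ⊇ FIRST(S) = {c}; new: +{c}
  S→B: FOLLOW(B) ⊇ FOLLOW(S) ⊇ {$,c}; new: +{$,c}
  FOLLOW(S)={$,c}  FOLLOW(A)={c}  FOLLOW(B)={$,c}
[2] (stable)
  FOLLOW(S)={$,c}  FOLLOW(A)={c}  FOLLOW(B)={$,c}

FOLLOW(A) = ["c"]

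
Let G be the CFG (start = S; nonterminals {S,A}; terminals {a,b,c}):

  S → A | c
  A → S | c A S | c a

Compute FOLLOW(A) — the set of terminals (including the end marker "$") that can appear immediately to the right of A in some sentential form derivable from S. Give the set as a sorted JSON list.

FIRST iteration:
[1]
  A via A→c A S: +{c}
  S via S→A: +{c}
  S: {c}  A: {c}
[2] done
  S: {c}  A: {c}

Compute FOLLOW by fixpoint:
initialize: $ ∈ FOLLOW(S)
iter 1:
  A→c A S: FOLLOW(A) ⊇ FIRST(S) = {c}; new: +{c}
  A→c A S: FOLLOW(S) ⊇ FOLLOW(A) ⊇ {c}; new: +{c}
  S→A: FOLLOW(A) ⊇ FOLLOW(S) ⊇ {$,c}; new: +{$}
  FOLLOW(S)={$,c}  FOLLOW(A)={$,c}
iter 2: (stable)
  FOLLOW(S)={$,c}  FOLLOW(A)={$,c}

FOLLOW(A) = ["$", "c"]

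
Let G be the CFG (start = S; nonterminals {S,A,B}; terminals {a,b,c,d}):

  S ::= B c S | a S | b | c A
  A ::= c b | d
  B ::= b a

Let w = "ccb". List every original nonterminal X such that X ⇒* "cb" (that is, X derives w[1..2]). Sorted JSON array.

Convert to CNF:
  S -> B X3 | T0 A | T2 S | b
  A -> T0 T1 | d
  B -> T1 T2
  T0 -> c
  T1 -> b
  T2 -> a
  X3 -> T0 S

Fill CYK table bottom-up, restricted to cells inside w[1..2]:
  cell(1,1) c: {T0}  orig:{}
  cell(2,2) b: {S,T1}  orig:{S}
  cell(1,2) cb: {A,X3}  orig:{A}

Original NTs in T[1,2] deriving "cb": ["A"]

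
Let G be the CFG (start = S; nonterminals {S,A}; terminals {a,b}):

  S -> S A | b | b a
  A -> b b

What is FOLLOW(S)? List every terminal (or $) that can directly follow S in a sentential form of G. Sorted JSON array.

Compute FIRST by fixpoint:
iter 1:
  A via A→b b: +{b}
  S via S→b: +{b}
  FIRST[S]={b}  FIRST[A]={b}
iter 2: (stable)
  FIRST[S]={b}  FIRST[A]={b}

FOLLOW sets:
initialize: $ ∈ FOLLOW(S)
pass 1:
  S→S A: FOLLOW(S) ⊇ FIRST(A) = {b}; new: +{b}
  S→S A: FOLLOW(A) ⊇ FOLLOW(S) ⊇ {$,b}; new: +{$,b}
  FOLLOW[S]={$,b}  FOLLOW[A]={$,b}
pass 2: — fixpoint
  FOLLOW[S]={$,b}  FOLLOW[A]={$,b}

FOLLOW(S) = ["$", "b"]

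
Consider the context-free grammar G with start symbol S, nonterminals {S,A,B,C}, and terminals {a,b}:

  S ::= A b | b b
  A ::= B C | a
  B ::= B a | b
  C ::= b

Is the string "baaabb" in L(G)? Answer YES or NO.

CNF form of G:
  S -> A T1 | T1 T1
  A -> B C | a
  B -> B T0 | b
  C -> b
  T0 -> a
  T1 -> b

Fill CYK table bottom-up:
  [0..0]={B,C,T1}  "b"  orig:{B,C}
  [1..1]={A,T0}  "a"  orig:{A}
  [2..2]={A,T0}  "a"  orig:{A}
  [3..3]={A,T0}  "a"  orig:{A}
  [4..4]={B,C,T1}  "b"  orig:{B,C}
  [5..5]={B,C,T1}  "b"  orig:{B,C}
  [0..1]={B}  "ba"
  [1..2]=∅  "aa"
  [2..3]=∅  "aa"
  [3..4]={S}  "ab"
  [4..5]={A,S}  "bb"
  [0..2]={B}  "baa"
  [1..3]=∅  "aaa"
  [2..4]=∅  "aab"
  [3..5]=∅  "abb"
  [0..3]={B}  "baaa"
  [1..4]=∅  "aaab"
  [2..5]=∅  "aabb"
  [0..4]={A}  "baaab"
  [1..5]=∅  "aaabb"
  [0..5]={S}  "baaabb"

S ∈ T[0,5] ⇒ YES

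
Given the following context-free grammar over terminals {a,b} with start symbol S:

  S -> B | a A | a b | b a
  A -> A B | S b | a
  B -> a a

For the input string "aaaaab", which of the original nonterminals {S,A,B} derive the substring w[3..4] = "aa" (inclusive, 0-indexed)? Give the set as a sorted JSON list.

Convert to CNF:
  S -> T0 T1 | T1 A | T1 T0 | T1 T1
  A -> A B | S T0 | a
  B -> T1 T1
  T0 -> b
  T1 -> a

CYK fill (cells [i..j] with 3 ≤ i ≤ j ≤ 4 only):
  cell(3,3) a: {A,T1}  orig:{A}
  cell(4,4) a: {A,T1}  orig:{A}
  cell(3,4) aa: {B,S}

Original NTs in T[3,4] deriving "aa": ["B", "S"]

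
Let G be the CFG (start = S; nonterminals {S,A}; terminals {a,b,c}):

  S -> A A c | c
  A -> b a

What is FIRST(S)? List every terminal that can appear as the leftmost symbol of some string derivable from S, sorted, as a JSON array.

FIRST sets, iterate to fixpoint:
iter 1:
  A via A→b a: +{b}
  S via S→A A c: +{b}
  S via S→c: +{c}
  S: {b,c}  A: {b}
iter 2: (stable)
  S: {b,c}  A: {b}

FIRST(S) = ["b", "c"]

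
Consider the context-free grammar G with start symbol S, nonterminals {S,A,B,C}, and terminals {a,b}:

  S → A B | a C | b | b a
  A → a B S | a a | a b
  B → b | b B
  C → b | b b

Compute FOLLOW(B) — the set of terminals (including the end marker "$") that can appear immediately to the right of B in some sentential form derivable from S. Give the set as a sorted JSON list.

FIRST sets, iterate to fixpoint:
iter 1:
  A via A→a B S: +{a}
  B via B→b: +{b}
  C via C→b: +{b}
  S via S→A B: +{a}
  S via S→b: +{b}
  FIRST(S)={a,b}  FIRST(A)={a}  FIRST(B)={b}  FIRST(C)={b}
iter 2: (no change)
  FIRST(S)={a,b}  FIRST(A)={a}  FIRST(B)={b}  FIRST(C)={b}

Compute FOLLOW by fixpoint:
FOLLOW(S) := {$}
iter 1:
  A→a B S: FOLLOW(B) ⊇ FIRST(S) = {a,b}; new: +{a,b}
  S→A B: FOLLOW(A) ⊇ FIRST(B) = {b}; new: +{b}
  S→A B: FOLLOW(B) ⊇ FOLLOW(S) ⊇ {$}; new: +{$}
  S→a C: FOLLOW(C) ⊇ FOLLOW(S) ⊇ {$}; new: +{$}
  FOLLOW(S)={$}  FOLLOW(A)={b}  FOLLOW(B)={$,a,b}  FOLLOW(C)={$}
iter 2:
  A→a B S: FOLLOW(S) ⊇ FOLLOW(A) ⊇ {b}; new: +{b}
  S→a C: FOLLOW(C) ⊇ FOLLOW(S) ⊇ {$,b}; new: +{b}
  FOLLOW(S)={$,b}  FOLLOW(A)={b}  FOLLOW(B)={$,a,b}  FOLLOW(C)={$,b}
iter 3: done
  FOLLOW(S)={$,b}  FOLLOW(A)={b}  FOLLOW(B)={$,a,b}  FOLLOW(C)={$,b}

FOLLOW(B) = ["$", "a", "b"]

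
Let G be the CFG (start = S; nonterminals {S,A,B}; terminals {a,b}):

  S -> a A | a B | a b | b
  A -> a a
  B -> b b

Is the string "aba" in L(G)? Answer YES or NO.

CNF form of G:
  S -> T0 A | T0 B | T0 T1 | b
  A -> T0 T0
  B -> T1 T1
  T0 -> a
  T1 -> b

Fill CYK table bottom-up:
  [0..0]={T0}  "a"  orig:{}
  [1..1]={S,T1}  "b"  orig:{S}
  [2..2]={T0}  "a"  orig:{}
  [0..1]={S}  "ab"
  [1..2]=∅  "ba"
  [0..2]=∅  "aba"

S ∉ T[0,2] ⇒ NO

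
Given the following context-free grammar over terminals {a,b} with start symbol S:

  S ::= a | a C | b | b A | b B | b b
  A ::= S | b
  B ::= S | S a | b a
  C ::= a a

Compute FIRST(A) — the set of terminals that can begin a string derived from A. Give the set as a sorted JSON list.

Compute FIRST by fixpoint:
round 1:
  A via A→b: +{b}
  B via B→b a: +{b}
  C via C→a a: +{a}
  S via S→a: +{a}
  S via S→b: +{b}
  FIRST[S]={a,b}  FIRST[A]={b}  FIRST[B]={b}  FIRST[C]={a}
round 2:
  A via A→S: +{a}
  B via B→S: +{a}
  FIRST[S]={a,b}  FIRST[A]={a,b}  FIRST[B]={a,b}  FIRST[C]={a}
round 3: done
  FIRST[S]={a,b}  FIRST[A]={a,b}  FIRST[B]={a,b}  FIRST[C]={a}

FIRST(A) = ["a", "b"]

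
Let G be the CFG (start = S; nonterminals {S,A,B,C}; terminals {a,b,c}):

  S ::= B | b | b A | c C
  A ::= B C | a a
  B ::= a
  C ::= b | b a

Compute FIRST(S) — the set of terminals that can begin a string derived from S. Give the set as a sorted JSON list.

Compute FIRST by fixpoint:
pass 1:
  A via A→a a: +{a}
  B via B→a: +{a}
  C via C→b: +{b}
  S via S→B: +{a}
  S via S→b: +{b}
  S via S→c C: +{c}
  FIRST(S)={a,b,c}  FIRST(A)={a}  FIRST(B)={a}  FIRST(C)={b}
pass 2: done
  FIRST(S)={a,b,c}  FIRST(A)={a}  FIRST(B)={a}  FIRST(C)={b}

FIRST(S) = ["a", "b", "c"]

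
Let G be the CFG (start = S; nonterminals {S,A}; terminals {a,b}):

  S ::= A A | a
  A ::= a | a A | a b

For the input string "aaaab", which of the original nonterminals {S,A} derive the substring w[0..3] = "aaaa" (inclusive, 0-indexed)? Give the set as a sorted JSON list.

Convert to CNF:
  S -> A A | a
  A -> T0 A | T0 T1 | a
  T0 -> a
  T1 -> b

Fill CYK table bottom-up (cells [i..j] with 0 ≤ i ≤ j ≤ 3 only):
  [0..0]={A,S,T0}  "a"  orig:{A,S}
  [1..1]={A,S,T0}  "a"  orig:{A,S}
  [2..2]={A,S,T0}  "a"  orig:{A,S}
  [3..3]={A,S,T0}  "a"  orig:{A,S}
  [0..1]={A,S}  "aa"
  [1..2]={A,S}  "aa"
  [2..3]={A,S}  "aa"
  [0..2]={A,S}  "aaa"
  [1..3]={A,S}  "aaa"
  [0..3]={A,S}  "aaaa"

Original NTs in T[0,3] deriving "aaaa": ["A", "S"]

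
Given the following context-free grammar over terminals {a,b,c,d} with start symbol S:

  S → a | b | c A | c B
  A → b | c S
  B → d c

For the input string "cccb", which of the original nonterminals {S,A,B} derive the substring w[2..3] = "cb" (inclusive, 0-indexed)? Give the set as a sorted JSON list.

Convert to CNF:
  S -> T0 A | T0 B | a | b
  A -> T0 S | b
  B -> T1 T0
  T0 -> c
  T1 -> d

CYK table (by increasing span) (cells [i..j] with 2 ≤ i ≤ j ≤ 3 only):
  [2..2]={T0}  "c"  orig:{}
  [3..3]={A,S}  "b"
  [2..3]={A,S}  "cb"

Original NTs in T[2,3] deriving "cb": ["A", "S"]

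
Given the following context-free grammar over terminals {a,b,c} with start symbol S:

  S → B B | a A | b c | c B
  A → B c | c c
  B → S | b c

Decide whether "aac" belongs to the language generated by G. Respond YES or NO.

Convert to CNF:
  S -> B B | T0 B | T1 A | T2 T0
  A -> B T0 | T0 T0
  B -> B B | T0 B | T1 A | T2 T0
  T0 -> c
  T1 -> a
  T2 -> b

CYK table (by increasing span):
  cell(0,0) a: {T1}  orig:{}
  cell(1,1) a: {T1}  orig:{}
  cell(2,2) c: {T0}  orig:{}
  cell(0,1) aa: ∅
  cell(1,2) ac: ∅
  cell(0,2) aac: ∅

S ∉ T[0,2] ⇒ NO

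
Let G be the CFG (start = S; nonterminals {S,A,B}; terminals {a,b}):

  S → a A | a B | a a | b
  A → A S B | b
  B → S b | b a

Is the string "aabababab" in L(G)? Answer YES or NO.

Convert to CNF:
  S -> T1 A | T1 B | T1 T1 | b
  A -> A X2 | b
  B -> S T0 | T0 T1
  T0 -> b
  T1 -> a
  X2 -> S B

Fill CYK table bottom-up:
  cell(0,0) a: {T1}  orig:{}
  cell(1,1) a: {T1}  orig:{}
  cell(2,2) b: {A,S,T0}  orig:{A,S}
  cell(3,3) a: {T1}  orig:{}
  cell(4,4) b: {A,S,T0}  orig:{A,S}
  cell(5,5) a: {T1}  orig:{}
  cell(6,6) b: {A,S,T0}  orig:{A,S}
  cell(7,7) a: {T1}  orig:{}
  cell(8,8) b: {A,S,T0}  orig:{A,S}
  cell(0,1) aa: {S}
  cell(1,2) ab: {S}
  cell(2,3) ba: {B}
  cell(3,4) ab: {S}
  cell(4,5) ba: {B}
  cell(5,6) ab: {S}
  cell(6,7) ba: {B}
  cell(7,8) ab: {S}
  cell(0,2) aab: {B}
  cell(1,3) aba: {S}
  cell(2,4) bab: ∅
  cell(3,5) aba: {S}
  cell(4,6) bab: ∅
  cell(5,7) aba: {S}
  cell(6,8) bab: ∅
  cell(0,3) aaba: {X2}  orig:{}
  cell(1,4) abab: {B}
  cell(2,5) baba: ∅
  cell(3,6) abab: {B}
  cell(4,7) baba: ∅
  cell(5,8) abab: {B}
  cell(0,4) aabab: {S}
  cell(1,5) ababa: {X2}  orig:{}
  cell(2,6) babab: {X2}  orig:{}
  cell(3,7) ababa: {X2}  orig:{}
  cell(4,8) babab: {X2}  orig:{}
  cell(0,5) aababa: ∅
  cell(1,6) ababab: {X2}  orig:{}
  cell(2,7) bababa: {A}
  cell(3,8) ababab: {X2}  orig:{}
  cell(0,6) aababab: ∅
  cell(1,7) abababa: {S}
  cell(2,8) bababab: {A}
  cell(0,7) aabababa: ∅
  cell(1,8) abababab: {B,S}
  cell(0,8) aabababab: {S,X2}  orig:{S}

S ∈ T[0,8] ⇒ YES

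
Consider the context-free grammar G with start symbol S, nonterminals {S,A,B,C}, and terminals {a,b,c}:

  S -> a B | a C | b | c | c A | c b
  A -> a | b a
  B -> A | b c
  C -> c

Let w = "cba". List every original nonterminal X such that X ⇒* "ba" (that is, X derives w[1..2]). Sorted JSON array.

Convert to CNF:
  S -> T1 B | T1 C | T2 A | T2 T0 | b | c
  A -> T0 T1 | a
  B -> T0 T1 | T0 T2 | a
  C -> c
  T0 -> b
  T1 -> a
  T2 -> c

CYK table (by increasing span), restricted to cells inside w[1..2]:
  [1..1]={S,T0}  "b"  orig:{S}
  [2..2]={A,B,T1}  "a"  orig:{A,B}
  [1..2]={A,B}  "ba"

Original NTs in T[1,2] deriving "ba": ["A", "B"]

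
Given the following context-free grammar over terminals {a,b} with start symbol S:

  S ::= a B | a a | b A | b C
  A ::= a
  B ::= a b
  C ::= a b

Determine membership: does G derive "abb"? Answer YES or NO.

CNF form of G:
  S -> T0 B | T0 T0 | T1 A | T1 C
  A -> a
  B -> T0 T1
  C -> T0 T1
  T0 -> a
  T1 -> b

CYK fill:
  cell(0,0) a: {A,T0}  orig:{A}
  cell(1,1) b: {T1}  orig:{}
  cell(2,2) b: {T1}  orig:{}
  cell(0,1) ab: {B,C}
  cell(1,2) bb: ∅
  cell(0,2) abb: ∅

S ∉ T[0,2] ⇒ NO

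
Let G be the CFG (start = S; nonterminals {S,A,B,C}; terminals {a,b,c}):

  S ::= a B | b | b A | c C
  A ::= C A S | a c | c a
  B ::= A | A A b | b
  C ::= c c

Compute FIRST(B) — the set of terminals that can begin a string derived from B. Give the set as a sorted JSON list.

FIRST iteration:
pass 1:
  A via A→a c: +{a}
  A via A→c a: +{c}
  B via B→A: +{a,c}
  B via B→b: +{b}
  C via C→c c: +{c}
  S via S→a B: +{a}
  S via S→b: +{b}
  S via S→c C: +{c}
  FIRST[S]={a,b,c}  FIRST[A]={a,c}  FIRST[B]={a,b,c}  FIRST[C]={c}
pass 2: done
  FIRST[S]={a,b,c}  FIRST[A]={a,c}  FIRST[B]={a,b,c}  FIRST[C]={c}

FIRST(B) = ["a", "b", "c"]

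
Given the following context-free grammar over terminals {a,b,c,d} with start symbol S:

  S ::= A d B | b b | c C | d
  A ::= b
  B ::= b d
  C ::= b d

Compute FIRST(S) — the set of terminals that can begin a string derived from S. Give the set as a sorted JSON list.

Compute FIRST by fixpoint:
pass 1:
  A via A→b: +{b}
  B via B→b d: +{b}
  C via C→b d: +{b}
  S via S→A d B: +{b}
  S via S→c C: +{c}
  S via S→d: +{d}
  S: {b,c,d}  A: {b}  B: {b}  C: {b}
pass 2: (no change)
  S: {b,c,d}  A: {b}  B: {b}  C: {b}

FIRST(S) = ["b", "c", "d"]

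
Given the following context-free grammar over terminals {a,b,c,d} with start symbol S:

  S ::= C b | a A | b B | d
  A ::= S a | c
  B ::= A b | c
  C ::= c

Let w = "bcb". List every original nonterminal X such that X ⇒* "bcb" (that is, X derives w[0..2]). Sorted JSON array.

Convert to CNF:
  S -> C T1 | T0 A | T1 B | d
  A -> S T0 | c
  B -> A T1 | c
  C -> c
  T0 -> a
  T1 -> b

Fill CYK table bottom-up — only the sub-triangle for w[0..2]:
  T[0,0] 'b' = {T1}  orig:{}
  T[1,1] 'c' = {A,B,C}
  T[2,2] 'b' = {T1}  orig:{}
  T[0,1] 'bc' = {S}
  T[1,2] 'cb' = {B,S}
  T[0,2] 'bcb' = {S}

Original NTs in T[0,2] deriving "bcb": ["S"]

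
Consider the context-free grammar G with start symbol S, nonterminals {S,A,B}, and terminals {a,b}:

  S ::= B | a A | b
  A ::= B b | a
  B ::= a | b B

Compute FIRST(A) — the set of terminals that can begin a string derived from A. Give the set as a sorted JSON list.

Compute FIRST by fixpoint:
pass 1:
  A via A→a: +{a}
  B via B→a: +{a}
  B via B→b B: +{b}
  S via S→B: +{a,b}
  S: {a,b}  A: {a}  B: {a,b}
pass 2:
  A via A→B b: +{b}
  S: {a,b}  A: {a,b}  B: {a,b}
pass 3: — fixpoint
  S: {a,b}  A: {a,b}  B: {a,b}

FIRST(A) = ["a", "b"]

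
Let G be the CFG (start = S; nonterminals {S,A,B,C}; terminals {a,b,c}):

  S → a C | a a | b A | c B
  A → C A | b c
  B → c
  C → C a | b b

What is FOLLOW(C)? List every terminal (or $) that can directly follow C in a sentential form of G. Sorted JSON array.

Compute FIRST by fixpoint:
pass 1:
  A via A→b c: +{b}
  B via B→c: +{c}
  C via C→b b: +{b}
  S via S→a C: +{a}
  S via S→b A: +{b}
  S via S→c B: +{c}
  FIRST(S)={a,b,c}  FIRST(A)={b}  FIRST(B)={c}  FIRST(C)={b}
pass 2: (no change)
  FIRST(S)={a,b,c}  FIRST(A)={b}  FIRST(B)={c}  FIRST(C)={b}

Compute FOLLOW by fixpoint:
initialize: $ ∈ FOLLOW(S)
round 1:
  A→C A: FOLLOW(C) ⊇ FIRST(A) = {b}; new: +{b}
  C→C a: FOLLOW(C) ⊇ FIRST(a) = {a}; new: +{a}
  S→a C: FOLLOW(C) ⊇ FOLLOW(S) ⊇ {$}; new: +{$}
  S→b A: FOLLOW(A) ⊇ FOLLOW(S) ⊇ {$}; new: +{$}
  S→c B: FOLLOW(B) ⊇ FOLLOW(S) ⊇ {$}; new: +{$}
  FOLLOW(S)={$}  FOLLOW(A)={$}  FOLLOW(B)={$}  FOLLOW(C)={$,a,b}
round 2: — fixpoint
  FOLLOW(S)={$}  FOLLOW(A)={$}  FOLLOW(B)={$}  FOLLOW(C)={$,a,b}

FOLLOW(C) = ["$", "a", "b"]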